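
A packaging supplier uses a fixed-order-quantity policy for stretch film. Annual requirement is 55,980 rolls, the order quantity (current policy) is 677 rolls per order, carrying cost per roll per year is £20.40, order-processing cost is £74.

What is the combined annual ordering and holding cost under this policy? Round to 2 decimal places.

£13,024.34

Orders/yr = 55,980/677 = 82.688; ordering cost = 82.688 × £74 = £6,118.94
Average inventory = 677/2 = 338.5; holding cost = 338.5 × £20.4 = £6,905.40
Total = £6,118.94 + £6,905.40 = £13,024.34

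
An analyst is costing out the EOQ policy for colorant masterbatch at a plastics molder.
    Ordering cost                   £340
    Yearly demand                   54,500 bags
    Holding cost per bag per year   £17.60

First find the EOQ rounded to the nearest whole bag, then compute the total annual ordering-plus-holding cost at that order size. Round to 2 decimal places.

£25,539.30

EOQ = √(2DS/H) = √(2 × 54,500 × 340 / 17.6)
    = √(2,105,681.82) ≈ 1,451.10 → Q = 1,451 bags
Ordering: D/Q × S = 54,500/1,451 × £340 = £12,770.50
Holding:  Q/2 × H = 1,451/2 × £17.6 = £12,768.80
Total = £12,770.50 + £12,768.80 = £25,539.30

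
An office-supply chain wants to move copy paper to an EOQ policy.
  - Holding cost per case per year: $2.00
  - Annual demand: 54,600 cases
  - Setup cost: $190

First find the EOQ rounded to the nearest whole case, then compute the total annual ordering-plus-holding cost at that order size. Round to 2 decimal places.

$6,441.74

2DS/H = 2·54,600·190/2 = 10,374,000.00
EOQ = √10,374,000.00 ≈ 3,220.87 → Q = 3,221 cases
Annual ordering cost = (D/Q)·S = (54,600/3,221) × 190 = $3,220.74
Annual holding cost  = (Q/2)·H = (3,221/2) × 2 = $3,221.00
Total = $3,220.74 + $3,221.00 = $6,441.74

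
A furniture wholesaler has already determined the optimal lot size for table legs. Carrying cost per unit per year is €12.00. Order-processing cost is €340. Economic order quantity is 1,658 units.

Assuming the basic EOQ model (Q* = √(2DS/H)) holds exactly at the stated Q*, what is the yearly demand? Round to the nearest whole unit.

EOQ relation: Q² = 2DS/H, so rearrange for the unknown.
D = Q²H / (2S) = 1,658² × 12 / (2 × 340) = 48,511.13

48,511 units per year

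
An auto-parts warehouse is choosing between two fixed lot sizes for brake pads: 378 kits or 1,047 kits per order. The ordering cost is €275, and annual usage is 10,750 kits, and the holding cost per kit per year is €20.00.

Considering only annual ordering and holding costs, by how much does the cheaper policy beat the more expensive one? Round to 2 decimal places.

€1,692.78

Annual cost at Q: ordering D·S/Q plus holding Q·H/2.
TC(378) = (10,750/378)×275 + (378/2)×20 = €11,600.77
TC(1,047) = (10,750/1,047)×275 + (1,047/2)×20 = €13,293.54
|ΔTC| = |€11,600.77 − €13,293.54| = €1,692.78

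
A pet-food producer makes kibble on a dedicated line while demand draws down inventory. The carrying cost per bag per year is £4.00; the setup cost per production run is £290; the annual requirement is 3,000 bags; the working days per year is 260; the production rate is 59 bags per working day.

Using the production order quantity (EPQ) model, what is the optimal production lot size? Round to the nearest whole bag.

735 bags

Daily demand d = 3,000/260 = 11.538; p = 59; 1 − d/p = 0.80443
EPQ = √(2DS / (H(1 − d/p)))
    = √(2 × 3,000 × 290 / (4 × 0.80443)) ≈ 735.36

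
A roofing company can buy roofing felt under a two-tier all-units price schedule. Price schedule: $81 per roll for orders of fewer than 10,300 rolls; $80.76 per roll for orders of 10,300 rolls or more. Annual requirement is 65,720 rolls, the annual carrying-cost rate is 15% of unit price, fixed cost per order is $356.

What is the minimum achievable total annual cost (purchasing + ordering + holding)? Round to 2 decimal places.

H₁ = 15%×$81 = $12.1500;  H₂ = 15%×$80.76 = $12.1140
EOQ₁ = √(2×65,720×356/12.1500) = 1,962.46  (< 10,300, feasible at tier 1)
EOQ₂ = √(2×65,720×356/12.1140) = 1,965.37  (< 10,300 → use Q = 10,300 at tier-2 price)
TC(tier 1 (EOQ₁), Q≈1,962.5) = $5,347,163.88
TC(tier 2, Q≈10,300.0) = $5,372,205.79
Minimum at tier 1 (EOQ₁): $5,347,163.88

$5,347,163.88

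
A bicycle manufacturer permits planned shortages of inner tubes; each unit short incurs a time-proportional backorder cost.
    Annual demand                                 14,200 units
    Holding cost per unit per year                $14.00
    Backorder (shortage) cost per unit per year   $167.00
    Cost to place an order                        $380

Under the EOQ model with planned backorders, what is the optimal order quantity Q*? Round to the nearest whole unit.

Q* = √(2DS/H) · √((H + b)/b)
   = √(2 × 14,200 × 380 / 14) · √((14 + 167) / 167)
   = 877.985 × 1.0411 ≈ 914.05

914 units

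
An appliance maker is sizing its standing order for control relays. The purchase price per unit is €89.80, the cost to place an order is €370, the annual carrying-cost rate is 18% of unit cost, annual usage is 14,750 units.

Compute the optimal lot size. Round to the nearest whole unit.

Holding cost per unit per year: H = 18% × €89.8 = €16.1640
Optimal lot size Q* = (2 × 14,750 × €370 / €16.164)^½ ≈ 821.75

822 units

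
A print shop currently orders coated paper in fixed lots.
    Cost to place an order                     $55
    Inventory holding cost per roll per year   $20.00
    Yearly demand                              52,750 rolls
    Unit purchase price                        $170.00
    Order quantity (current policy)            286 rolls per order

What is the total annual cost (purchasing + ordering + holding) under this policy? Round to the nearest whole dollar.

$8,980,504

Orders/yr = 52,750/286 = 184.441; ordering cost = 184.441 × $55 = $10,144.23
Average inventory = 286/2 = 143; holding cost = 143 × $20 = $2,860.00
Purchase cost = D·C = 52,750 × 170 = $8,967,500.00
Total = $10,144.23 + $2,860.00 + $8,967,500.00 = $8,980,504.23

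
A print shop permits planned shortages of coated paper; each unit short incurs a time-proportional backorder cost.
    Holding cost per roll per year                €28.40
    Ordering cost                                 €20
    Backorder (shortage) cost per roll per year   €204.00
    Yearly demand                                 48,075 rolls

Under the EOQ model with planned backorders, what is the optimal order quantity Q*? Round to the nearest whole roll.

278 rolls

Basic EOQ = √(2·48,075·20/28.4) = 260.214
Backorder adjustment √((H+b)/b) = √((28.4+204)/204) = 1.0673
Q* = 260.214 × 1.0673 ≈ 277.74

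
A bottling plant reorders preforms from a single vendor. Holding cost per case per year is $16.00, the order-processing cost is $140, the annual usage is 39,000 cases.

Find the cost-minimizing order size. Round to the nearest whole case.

EOQ = √(2DS/H) = √(2 × 39,000 × 140 / 16)
    = √(682,500.00) ≈ 826.14

826 cases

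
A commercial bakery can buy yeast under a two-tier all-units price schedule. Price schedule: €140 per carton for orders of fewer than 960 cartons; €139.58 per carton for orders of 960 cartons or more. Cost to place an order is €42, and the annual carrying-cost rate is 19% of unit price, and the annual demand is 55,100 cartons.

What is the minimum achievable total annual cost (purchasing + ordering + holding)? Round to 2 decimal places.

H₁ = 19%×€140 = €26.6000;  H₂ = 19%×€139.58 = €26.5202
EOQ₁ = √(2×55,100×42/26.6000) = 417.13  (< 960, feasible at tier 1)
EOQ₂ = √(2×55,100×42/26.5202) = 417.76  (< 960 → use Q = 960 at tier-2 price)
TC(tier 1 (EOQ₁), Q≈417.1) = €7,725,095.74
TC(tier 2, Q≈960.0) = €7,705,998.32
Minimum at tier 2: €7,705,998.32

€7,705,998.32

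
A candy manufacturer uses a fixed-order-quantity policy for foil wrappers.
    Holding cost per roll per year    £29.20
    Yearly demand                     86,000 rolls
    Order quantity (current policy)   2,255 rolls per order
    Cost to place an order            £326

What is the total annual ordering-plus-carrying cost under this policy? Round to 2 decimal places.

£45,355.82

Orders/yr = 86,000/2,255 = 38.137; ordering cost = 38.137 × £326 = £12,432.82
Average inventory = 2,255/2 = 1127.5; holding cost = 1127.5 × £29.2 = £32,923.00
Total = £12,432.82 + £32,923.00 = £45,355.82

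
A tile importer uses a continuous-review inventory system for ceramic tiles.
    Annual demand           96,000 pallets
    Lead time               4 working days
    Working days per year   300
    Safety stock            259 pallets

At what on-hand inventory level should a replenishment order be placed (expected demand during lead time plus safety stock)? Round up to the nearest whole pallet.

1,539 pallets

Daily demand d = 96,000 / 300 = 320.000 pallets/day
Demand during lead time = 320.000 × 4 = 1,280.00
Reorder point = 1,280.00 + 259 = 1,539.00 → round up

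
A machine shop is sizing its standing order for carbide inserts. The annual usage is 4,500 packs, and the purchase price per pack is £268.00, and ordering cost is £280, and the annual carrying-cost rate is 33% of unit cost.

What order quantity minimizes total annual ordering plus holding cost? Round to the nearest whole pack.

169 packs

Holding cost per pack per year: H = 33% × £268 = £88.4400
2DS/H = 2·4,500·280/88.44 = 28,493.89
EOQ = √28,493.89 ≈ 168.80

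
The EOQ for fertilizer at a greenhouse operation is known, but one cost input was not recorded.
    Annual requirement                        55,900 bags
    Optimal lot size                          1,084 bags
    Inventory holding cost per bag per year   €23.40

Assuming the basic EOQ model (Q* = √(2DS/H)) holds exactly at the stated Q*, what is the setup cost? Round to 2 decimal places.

€245.94

Since Q* = (2DS/H)^½, squaring gives Q*²·H = 2DS.
S = Q²H / (2D) = 1,084² × 23.4 / (2 × 55,900) = 245.9420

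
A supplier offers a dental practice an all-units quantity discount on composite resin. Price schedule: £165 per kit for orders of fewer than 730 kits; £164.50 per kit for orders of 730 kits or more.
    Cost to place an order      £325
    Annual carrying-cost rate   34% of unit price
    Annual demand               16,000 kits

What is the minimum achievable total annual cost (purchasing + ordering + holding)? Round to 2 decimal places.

H₁ = 34%×£165 = £56.1000;  H₂ = 34%×£164.50 = £55.9300
EOQ₁ = √(2×16,000×325/56.1000) = 430.56  (< 730, feasible at tier 1)
EOQ₂ = √(2×16,000×325/55.9300) = 431.22  (< 730 → use Q = 730 at tier-2 price)
TC(tier 1 (EOQ₁), Q≈430.6) = £2,664,154.50
TC(tier 2, Q≈730.0) = £2,659,537.74
Minimum at tier 2: £2,659,537.74

£2,659,537.74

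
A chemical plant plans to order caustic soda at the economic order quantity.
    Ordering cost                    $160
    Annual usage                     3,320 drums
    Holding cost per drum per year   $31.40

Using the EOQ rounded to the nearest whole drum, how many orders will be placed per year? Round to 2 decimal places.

18.04 orders per year

Q* = √(2·D·S / H) = √(2·3,320·160 / 31.4) = √33,834.4 ≈ 183.94 → Q = 184
N = D/Q = 3,320/184 ≈ 18.043 orders/yr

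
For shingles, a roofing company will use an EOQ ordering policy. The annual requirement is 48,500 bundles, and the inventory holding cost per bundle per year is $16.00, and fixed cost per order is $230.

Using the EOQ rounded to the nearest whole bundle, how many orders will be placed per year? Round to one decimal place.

EOQ = √(2DS/H) = √(2 × 48,500 × 230 / 16)
    = √(1,394,375.00) ≈ 1,180.84 → Q = 1,181
N = D/Q = 48,500/1,181 ≈ 41.067 orders/yr

41.1 orders per year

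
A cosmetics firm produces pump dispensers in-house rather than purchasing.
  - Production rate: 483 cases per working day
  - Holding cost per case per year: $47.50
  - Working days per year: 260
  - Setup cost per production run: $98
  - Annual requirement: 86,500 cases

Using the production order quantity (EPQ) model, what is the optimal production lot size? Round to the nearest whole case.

1,071 cases

d = 86,500/260 = 332.6923 cases/day;  effective holding cost H(1 − d/p) = 47.5·(1 − 332.6923/483) = 14.78181
Q* = √(2DS / H_eff) = √(2·86,500·98 / 14.78181) ≈ 1,070.96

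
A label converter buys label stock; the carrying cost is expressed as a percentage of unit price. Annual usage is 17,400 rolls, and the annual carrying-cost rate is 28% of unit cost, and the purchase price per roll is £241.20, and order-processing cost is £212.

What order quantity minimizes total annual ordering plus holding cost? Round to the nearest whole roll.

331 rolls

Holding cost per roll per year: H = 28% × £241.2 = £67.5360
Optimal lot size Q* = (2 × 17,400 × £212 / £67.536)^½ ≈ 330.51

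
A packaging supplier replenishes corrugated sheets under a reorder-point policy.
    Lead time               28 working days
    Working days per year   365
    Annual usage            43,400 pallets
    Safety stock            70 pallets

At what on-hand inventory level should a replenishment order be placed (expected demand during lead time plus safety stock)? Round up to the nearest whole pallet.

Daily demand d = 43,400 / 365 = 118.904 pallets/day
Demand during lead time = 118.904 × 28 = 3,329.32
Reorder point = 3,329.32 + 70 = 3,399.32 → round up

3,400 pallets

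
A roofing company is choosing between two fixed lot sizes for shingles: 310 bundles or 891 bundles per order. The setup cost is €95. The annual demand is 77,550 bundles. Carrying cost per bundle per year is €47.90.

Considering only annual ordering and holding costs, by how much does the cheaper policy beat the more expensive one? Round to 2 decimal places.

€1,581.85

For each Q, cost = (D/Q)·S + (Q/2)·H.
TC(310) = (77,550/310)×95 + (310/2)×47.9 = €31,189.82
TC(891) = (77,550/891)×95 + (891/2)×47.9 = €29,607.97
Cheaper: Q = 891.  Difference = €1,581.85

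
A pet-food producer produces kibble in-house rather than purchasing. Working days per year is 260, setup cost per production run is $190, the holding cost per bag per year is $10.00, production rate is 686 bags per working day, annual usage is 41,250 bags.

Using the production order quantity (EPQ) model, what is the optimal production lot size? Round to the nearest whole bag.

1,428 bags

d = 41,250/260 = 158.6538 bags/day;  effective holding cost H(1 − d/p) = 10·(1 − 158.6538/686) = 7.68726
Q* = √(2DS / H_eff) = √(2·41,250·190 / 7.68726) ≈ 1,427.97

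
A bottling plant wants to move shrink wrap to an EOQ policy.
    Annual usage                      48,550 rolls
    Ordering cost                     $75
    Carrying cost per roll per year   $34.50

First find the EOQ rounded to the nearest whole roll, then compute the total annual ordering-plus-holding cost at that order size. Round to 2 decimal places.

EOQ = √(2DS/H) = √(2 × 48,550 × 75 / 34.5)
    = √(211,086.96) ≈ 459.44 → Q = 459 rolls
Orders/yr = 48,550/459 = 105.773; ordering cost = 105.773 × $75 = $7,933.01
Average inventory = 459/2 = 229.5; holding cost = 229.5 × $34.5 = $7,917.75
Total = $7,933.01 + $7,917.75 = $15,850.76

$15,850.76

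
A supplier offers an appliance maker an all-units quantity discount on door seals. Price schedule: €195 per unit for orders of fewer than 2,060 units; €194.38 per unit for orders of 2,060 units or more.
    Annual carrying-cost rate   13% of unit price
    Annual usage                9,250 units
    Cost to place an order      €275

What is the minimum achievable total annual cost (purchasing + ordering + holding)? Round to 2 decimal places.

H₁ = 13%×€195 = €25.3500;  H₂ = 13%×€194.38 = €25.2694
EOQ₁ = √(2×9,250×275/25.3500) = 447.98  (< 2,060, feasible at tier 1)
EOQ₂ = √(2×9,250×275/25.2694) = 448.70  (< 2,060 → use Q = 2,060 at tier-2 price)
TC(tier 1 (EOQ₁), Q≈448.0) = €1,815,106.41
TC(tier 2, Q≈2,060.0) = €1,825,277.31
Minimum at tier 1 (EOQ₁): €1,815,106.41

€1,815,106.41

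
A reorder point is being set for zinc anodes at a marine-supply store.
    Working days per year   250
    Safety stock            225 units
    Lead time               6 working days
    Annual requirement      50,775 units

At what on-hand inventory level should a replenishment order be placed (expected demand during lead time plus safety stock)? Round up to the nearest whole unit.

1,444 units

Daily demand d = 50,775 / 250 = 203.100 units/day
Demand during lead time = 203.100 × 6 = 1,218.60
Reorder point = 1,218.60 + 225 = 1,443.60 → round up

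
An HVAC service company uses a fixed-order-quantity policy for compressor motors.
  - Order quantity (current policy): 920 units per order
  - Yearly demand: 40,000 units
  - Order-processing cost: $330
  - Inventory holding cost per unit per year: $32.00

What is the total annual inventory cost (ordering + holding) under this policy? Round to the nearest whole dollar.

Orders/yr = 40,000/920 = 43.478; ordering cost = 43.478 × $330 = $14,347.83
Average inventory = 920/2 = 460; holding cost = 460 × $32 = $14,720.00
Total = $14,347.83 + $14,720.00 = $29,067.83

$29,068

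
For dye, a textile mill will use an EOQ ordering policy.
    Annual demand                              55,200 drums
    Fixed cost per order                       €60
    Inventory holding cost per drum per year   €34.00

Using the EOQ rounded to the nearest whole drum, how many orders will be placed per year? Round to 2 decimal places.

EOQ = √(2DS/H) = √(2 × 55,200 × 60 / 34)
    = √(194,823.53) ≈ 441.39 → Q = 441
N = D/Q = 55,200/441 ≈ 125.170 orders/yr

125.17 orders per year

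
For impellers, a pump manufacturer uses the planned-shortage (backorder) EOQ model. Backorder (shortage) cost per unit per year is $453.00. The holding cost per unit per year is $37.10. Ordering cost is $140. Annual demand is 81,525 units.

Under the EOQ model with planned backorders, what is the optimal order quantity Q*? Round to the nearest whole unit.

Basic EOQ = √(2·81,525·140/37.1) = 784.400
Backorder adjustment √((H+b)/b) = √((37.1+453)/453) = 1.0401
Q* = 784.400 × 1.0401 ≈ 815.89

816 units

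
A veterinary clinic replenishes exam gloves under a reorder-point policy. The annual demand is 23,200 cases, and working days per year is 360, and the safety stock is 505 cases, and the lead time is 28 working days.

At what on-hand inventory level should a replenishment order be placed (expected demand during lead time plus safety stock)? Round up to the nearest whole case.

2,310 cases

Daily demand d = 23,200 / 360 = 64.444 cases/day
Demand during lead time = 64.444 × 28 = 1,804.44
Reorder point = 1,804.44 + 505 = 2,309.44 → round up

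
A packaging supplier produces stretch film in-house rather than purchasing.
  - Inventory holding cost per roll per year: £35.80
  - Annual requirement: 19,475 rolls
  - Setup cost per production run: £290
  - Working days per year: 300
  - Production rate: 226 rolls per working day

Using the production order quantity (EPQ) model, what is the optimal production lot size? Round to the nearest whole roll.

Daily demand d = 19,475/300 = 64.917; p = 226; 1 − d/p = 0.71276
EPQ = √(2DS / (H(1 − d/p)))
    = √(2 × 19,475 × 290 / (35.8 × 0.71276)) ≈ 665.33

665 rolls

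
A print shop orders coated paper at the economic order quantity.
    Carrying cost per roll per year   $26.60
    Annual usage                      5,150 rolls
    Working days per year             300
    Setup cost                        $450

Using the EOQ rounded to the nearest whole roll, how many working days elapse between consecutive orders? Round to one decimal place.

24.3 days

2DS/H = 2·5,150·450/26.6 = 174,248.12
EOQ = √174,248.12 ≈ 417.43 → Q = 417 rolls
T = Q/D × 300 days = 417/5,150 × 300 = 24.291 days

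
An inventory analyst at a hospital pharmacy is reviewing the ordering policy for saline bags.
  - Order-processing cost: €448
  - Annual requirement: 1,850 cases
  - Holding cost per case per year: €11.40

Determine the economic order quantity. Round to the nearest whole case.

Optimal lot size Q* = (2 × 1,850 × €448 / €11.4)^½ ≈ 381.32

381 cases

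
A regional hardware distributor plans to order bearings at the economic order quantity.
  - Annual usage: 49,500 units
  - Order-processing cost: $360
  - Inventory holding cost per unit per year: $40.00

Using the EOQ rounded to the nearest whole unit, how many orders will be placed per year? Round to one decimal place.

2DS/H = 2·49,500·360/40 = 891,000.00
EOQ = √891,000.00 ≈ 943.93 → Q = 944
Orders per year = D/Q = 49,500 / 944 = 52.436

52.4 orders per year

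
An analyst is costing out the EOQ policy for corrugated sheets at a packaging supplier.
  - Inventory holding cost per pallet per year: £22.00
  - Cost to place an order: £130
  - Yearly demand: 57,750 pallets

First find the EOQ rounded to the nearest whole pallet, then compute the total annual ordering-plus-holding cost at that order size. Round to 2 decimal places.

2DS/H = 2·57,750·130/22 = 682,500.00
EOQ = √682,500.00 ≈ 826.14 → Q = 826 pallets
Ordering: D/Q × S = 57,750/826 × £130 = £9,088.98
Holding:  Q/2 × H = 826/2 × £22 = £9,086.00
Total = £9,088.98 + £9,086.00 = £18,174.98

£18,174.98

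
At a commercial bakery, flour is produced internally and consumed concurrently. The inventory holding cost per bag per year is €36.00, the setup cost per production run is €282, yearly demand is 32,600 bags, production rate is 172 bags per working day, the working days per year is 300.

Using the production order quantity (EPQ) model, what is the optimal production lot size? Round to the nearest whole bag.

1,178 bags

Daily demand d = 32,600/300 = 108.667; p = 172; 1 − d/p = 0.36822
EPQ = √(2DS / (H(1 − d/p)))
    = √(2 × 32,600 × 282 / (36 × 0.36822)) ≈ 1,177.73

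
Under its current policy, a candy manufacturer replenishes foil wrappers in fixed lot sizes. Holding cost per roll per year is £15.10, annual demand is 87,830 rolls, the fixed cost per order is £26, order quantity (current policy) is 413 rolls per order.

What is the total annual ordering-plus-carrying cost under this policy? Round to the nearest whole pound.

Ordering: D/Q × S = 87,830/413 × £26 = £5,529.25
Holding:  Q/2 × H = 413/2 × £15.1 = £3,118.15
Total = £5,529.25 + £3,118.15 = £8,647.40

£8,647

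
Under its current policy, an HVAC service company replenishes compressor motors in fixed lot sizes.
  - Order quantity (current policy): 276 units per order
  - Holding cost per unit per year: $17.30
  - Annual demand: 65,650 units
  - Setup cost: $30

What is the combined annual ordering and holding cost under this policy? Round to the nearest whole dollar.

Annual ordering cost = (D/Q)·S = (65,650/276) × 30 = $7,135.87
Annual holding cost  = (Q/2)·H = (276/2) × 17.3 = $2,387.40
Total = $7,135.87 + $2,387.40 = $9,523.27

$9,523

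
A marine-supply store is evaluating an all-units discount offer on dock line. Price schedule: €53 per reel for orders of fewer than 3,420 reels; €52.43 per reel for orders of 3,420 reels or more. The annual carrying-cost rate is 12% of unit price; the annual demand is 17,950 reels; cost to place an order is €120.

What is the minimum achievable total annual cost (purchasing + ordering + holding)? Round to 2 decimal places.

€952,506.96

H₁ = 12%×€53 = €6.3600;  H₂ = 12%×€52.43 = €6.2916
EOQ₁ = √(2×17,950×120/6.3600) = 823.02  (< 3,420, feasible at tier 1)
EOQ₂ = √(2×17,950×120/6.2916) = 827.48  (< 3,420 → use Q = 3,420 at tier-2 price)
TC(tier 1 (EOQ₁), Q≈823.0) = €956,584.39
TC(tier 2, Q≈3,420.0) = €952,506.96
Minimum at tier 2: €952,506.96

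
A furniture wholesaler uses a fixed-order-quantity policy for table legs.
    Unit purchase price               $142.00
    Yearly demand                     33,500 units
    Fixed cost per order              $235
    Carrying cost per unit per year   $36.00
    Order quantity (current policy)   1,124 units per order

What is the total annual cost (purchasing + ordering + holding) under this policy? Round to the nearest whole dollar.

$4,784,236

Ordering: D/Q × S = 33,500/1,124 × $235 = $7,004.00
Holding:  Q/2 × H = 1,124/2 × $36 = $20,232.00
Purchase cost = D·C = 33,500 × 142 = $4,757,000.00
Total = $7,004.00 + $20,232.00 + $4,757,000.00 = $4,784,236.00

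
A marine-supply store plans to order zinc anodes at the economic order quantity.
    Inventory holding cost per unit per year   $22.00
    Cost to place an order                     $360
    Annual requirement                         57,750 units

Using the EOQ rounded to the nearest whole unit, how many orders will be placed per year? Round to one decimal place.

2DS/H = 2·57,750·360/22 = 1,890,000.00
EOQ = √1,890,000.00 ≈ 1,374.77 → Q = 1,375
Orders per year = D/Q = 57,750 / 1,375 = 42.000

42.0 orders per year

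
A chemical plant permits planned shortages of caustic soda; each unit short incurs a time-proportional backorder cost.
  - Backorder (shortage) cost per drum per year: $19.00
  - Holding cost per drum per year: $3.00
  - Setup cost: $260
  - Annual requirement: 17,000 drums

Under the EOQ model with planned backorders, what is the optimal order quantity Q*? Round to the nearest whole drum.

1,847 drums

Basic EOQ = √(2·17,000·260/3) = 1,716.586
Backorder adjustment √((H+b)/b) = √((3+19)/19) = 1.0761
Q* = 1,716.586 × 1.0761 ≈ 1,847.14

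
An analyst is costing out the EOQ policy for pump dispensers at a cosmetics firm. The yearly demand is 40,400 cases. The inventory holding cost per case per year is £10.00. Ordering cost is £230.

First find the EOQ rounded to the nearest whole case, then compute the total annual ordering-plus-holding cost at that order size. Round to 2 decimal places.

£13,632.31

EOQ = √(2DS/H) = √(2 × 40,400 × 230 / 10)
    = √(1,858,400.00) ≈ 1,363.23 → Q = 1,363 cases
Orders/yr = 40,400/1,363 = 29.640; ordering cost = 29.640 × £230 = £6,817.31
Average inventory = 1,363/2 = 681.5; holding cost = 681.5 × £10 = £6,815.00
Total = £6,817.31 + £6,815.00 = £13,632.31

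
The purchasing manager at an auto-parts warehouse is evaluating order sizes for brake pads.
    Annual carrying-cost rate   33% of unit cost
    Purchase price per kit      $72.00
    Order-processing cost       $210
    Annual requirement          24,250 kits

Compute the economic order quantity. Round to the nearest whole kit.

655 kits

Carrying cost H = $72 × 33% = $23.7600/kit/yr
2DS/H = 2·24,250·210/23.76 = 428,661.62
EOQ = √428,661.62 ≈ 654.72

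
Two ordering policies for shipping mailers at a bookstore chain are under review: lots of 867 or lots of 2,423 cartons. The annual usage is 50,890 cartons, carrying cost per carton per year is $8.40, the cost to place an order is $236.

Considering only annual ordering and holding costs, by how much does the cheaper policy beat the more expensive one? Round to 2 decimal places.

For each Q, cost = (D/Q)·S + (Q/2)·H.
TC(867) = (50,890/867)×236 + (867/2)×8.4 = $17,493.81
TC(2,423) = (50,890/2,423)×236 + (2,423/2)×8.4 = $15,133.28
|ΔTC| = |$17,493.81 − $15,133.28| = $2,360.53

$2,360.53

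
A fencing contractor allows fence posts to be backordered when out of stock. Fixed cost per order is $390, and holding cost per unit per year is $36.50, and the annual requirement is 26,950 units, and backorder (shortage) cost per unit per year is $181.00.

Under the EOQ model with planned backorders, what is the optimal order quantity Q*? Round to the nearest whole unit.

Basic EOQ = √(2·26,950·390/36.5) = 758.892
Backorder adjustment √((H+b)/b) = √((36.5+181)/181) = 1.0962
Q* = 758.892 × 1.0962 ≈ 831.90

832 units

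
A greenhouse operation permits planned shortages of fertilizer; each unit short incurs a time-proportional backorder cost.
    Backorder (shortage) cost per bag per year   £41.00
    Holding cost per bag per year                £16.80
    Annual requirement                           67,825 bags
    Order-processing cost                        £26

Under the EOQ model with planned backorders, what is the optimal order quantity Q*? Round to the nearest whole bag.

544 bags

Basic EOQ = √(2·67,825·26/16.8) = 458.186
Backorder adjustment √((H+b)/b) = √((16.8+41)/41) = 1.1873
Q* = 458.186 × 1.1873 ≈ 544.02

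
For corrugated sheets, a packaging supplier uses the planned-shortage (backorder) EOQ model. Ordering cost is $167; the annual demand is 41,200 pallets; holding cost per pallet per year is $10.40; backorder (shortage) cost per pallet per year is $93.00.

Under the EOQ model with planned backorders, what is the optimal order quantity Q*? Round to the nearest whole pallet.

Q* = √(2DS/H) · √((H + b)/b)
   = √(2 × 41,200 × 167 / 10.4) · √((10.4 + 93) / 93)
   = 1,150.284 × 1.0544 ≈ 1,212.90

1,213 pallets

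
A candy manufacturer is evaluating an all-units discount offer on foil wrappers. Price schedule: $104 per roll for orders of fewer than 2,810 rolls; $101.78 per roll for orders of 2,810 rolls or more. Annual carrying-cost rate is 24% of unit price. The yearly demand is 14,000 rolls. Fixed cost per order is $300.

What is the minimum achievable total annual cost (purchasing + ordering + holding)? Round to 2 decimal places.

H₁ = 24%×$104 = $24.9600;  H₂ = 24%×$101.78 = $24.4272
EOQ₁ = √(2×14,000×300/24.9600) = 580.12  (< 2,810, feasible at tier 1)
EOQ₂ = √(2×14,000×300/24.4272) = 586.41  (< 2,810 → use Q = 2,810 at tier-2 price)
TC(tier 1 (EOQ₁), Q≈580.1) = $1,470,479.78
TC(tier 2, Q≈2,810.0) = $1,460,734.88
Minimum at tier 2: $1,460,734.88

$1,460,734.88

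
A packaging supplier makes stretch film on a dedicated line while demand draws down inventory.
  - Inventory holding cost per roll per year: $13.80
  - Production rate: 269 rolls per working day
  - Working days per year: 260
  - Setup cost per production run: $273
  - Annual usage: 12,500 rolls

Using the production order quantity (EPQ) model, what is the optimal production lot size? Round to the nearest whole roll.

Daily demand d = 12,500/260 = 48.077; p = 269; 1 − d/p = 0.82128
EPQ = √(2DS / (H(1 − d/p)))
    = √(2 × 12,500 × 273 / (13.8 × 0.82128)) ≈ 776.01

776 rolls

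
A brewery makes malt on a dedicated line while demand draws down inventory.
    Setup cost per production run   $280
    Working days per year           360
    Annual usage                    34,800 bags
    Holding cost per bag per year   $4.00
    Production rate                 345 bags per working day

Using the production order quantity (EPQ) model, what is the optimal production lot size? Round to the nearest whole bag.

Daily demand d = 34,800/360 = 96.667; p = 345; 1 − d/p = 0.71981
EPQ = √(2DS / (H(1 − d/p)))
    = √(2 × 34,800 × 280 / (4 × 0.71981)) ≈ 2,601.63

2,602 bags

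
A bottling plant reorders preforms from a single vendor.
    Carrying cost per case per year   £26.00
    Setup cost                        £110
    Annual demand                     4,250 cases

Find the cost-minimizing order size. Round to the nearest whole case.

Optimal lot size Q* = (2 × 4,250 × £110 / £26)^½ ≈ 189.64

190 cases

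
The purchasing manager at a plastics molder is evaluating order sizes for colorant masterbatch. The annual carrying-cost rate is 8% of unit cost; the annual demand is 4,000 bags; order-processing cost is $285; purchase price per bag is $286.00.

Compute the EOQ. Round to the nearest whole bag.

316 bags

Carrying cost H = $286 × 8% = $22.8800/bag/yr
Optimal lot size Q* = (2 × 4,000 × $285 / $22.88)^½ ≈ 315.67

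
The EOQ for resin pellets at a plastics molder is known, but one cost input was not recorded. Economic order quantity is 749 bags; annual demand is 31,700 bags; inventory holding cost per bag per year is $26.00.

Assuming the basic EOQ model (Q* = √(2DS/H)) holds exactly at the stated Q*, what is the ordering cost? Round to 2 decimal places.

$230.06

Since Q* = (2DS/H)^½, squaring gives Q*²·H = 2DS.
S = Q²H / (2D) = 749² × 26 / (2 × 31,700) = 230.0635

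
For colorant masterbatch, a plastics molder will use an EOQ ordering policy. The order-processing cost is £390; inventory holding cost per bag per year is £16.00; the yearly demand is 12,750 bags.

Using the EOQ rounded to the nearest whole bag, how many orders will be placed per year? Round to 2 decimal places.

16.18 orders per year

Optimal lot size Q* = (2 × 12,750 × £390 / £16)^½ ≈ 788.39 → Q = 788
Orders per year = D/Q = 12,750 / 788 = 16.180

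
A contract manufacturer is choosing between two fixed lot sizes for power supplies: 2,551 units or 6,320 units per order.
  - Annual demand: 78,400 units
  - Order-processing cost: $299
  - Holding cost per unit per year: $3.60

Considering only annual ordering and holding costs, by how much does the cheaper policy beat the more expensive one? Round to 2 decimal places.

$1,304.13

Annual cost at Q: ordering D·S/Q plus holding Q·H/2.
TC(2,551) = (78,400/2,551)×299 + (2,551/2)×3.6 = $13,780.98
TC(6,320) = (78,400/6,320)×299 + (6,320/2)×3.6 = $15,085.11
Lots of 2,551 are cheaper by $1,304.13.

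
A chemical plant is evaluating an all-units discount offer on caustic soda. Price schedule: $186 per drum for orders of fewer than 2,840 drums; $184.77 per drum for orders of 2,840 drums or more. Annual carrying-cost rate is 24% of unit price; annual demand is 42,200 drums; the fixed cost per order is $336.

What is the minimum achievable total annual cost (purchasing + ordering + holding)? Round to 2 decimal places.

$7,865,256.29

H₁ = 24%×$186 = $44.6400;  H₂ = 24%×$184.77 = $44.3448
EOQ₁ = √(2×42,200×336/44.6400) = 797.04  (< 2,840, feasible at tier 1)
EOQ₂ = √(2×42,200×336/44.3448) = 799.69  (< 2,840 → use Q = 2,840 at tier-2 price)
TC(tier 1 (EOQ₁), Q≈797.0) = $7,884,779.76
TC(tier 2, Q≈2,840.0) = $7,865,256.29
Minimum at tier 2: $7,865,256.29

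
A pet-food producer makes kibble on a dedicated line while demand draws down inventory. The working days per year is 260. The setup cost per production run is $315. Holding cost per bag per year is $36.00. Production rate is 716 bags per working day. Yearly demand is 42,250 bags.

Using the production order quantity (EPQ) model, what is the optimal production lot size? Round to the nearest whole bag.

978 bags

d = 42,250/260 = 162.5000 bags/day;  effective holding cost H(1 − d/p) = 36·(1 − 162.5000/716) = 27.82961
Q* = √(2DS / H_eff) = √(2·42,250·315 / 27.82961) ≈ 977.98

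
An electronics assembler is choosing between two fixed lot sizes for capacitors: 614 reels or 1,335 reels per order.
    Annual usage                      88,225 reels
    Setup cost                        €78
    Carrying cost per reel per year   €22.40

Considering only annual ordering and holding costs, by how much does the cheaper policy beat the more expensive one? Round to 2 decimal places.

€2,022.18

Annual cost at Q: ordering D·S/Q plus holding Q·H/2.
TC(614) = (88,225/614)×78 + (614/2)×22.4 = €18,084.54
TC(1,335) = (88,225/1,335)×78 + (1,335/2)×22.4 = €20,106.72
Cheaper: Q = 614.  Difference = €2,022.18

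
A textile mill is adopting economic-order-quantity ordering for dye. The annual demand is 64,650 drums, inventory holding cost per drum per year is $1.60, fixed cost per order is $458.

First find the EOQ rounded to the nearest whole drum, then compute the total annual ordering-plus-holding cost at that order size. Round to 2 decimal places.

2DS/H = 2·64,650·458/1.6 = 37,012,125.00
EOQ = √37,012,125.00 ≈ 6,083.76 → Q = 6,084 drums
Annual ordering cost = (D/Q)·S = (64,650/6,084) × 458 = $4,866.81
Annual holding cost  = (Q/2)·H = (6,084/2) × 1.6 = $4,867.20
Total = $4,866.81 + $4,867.20 = $9,734.01

$9,734.01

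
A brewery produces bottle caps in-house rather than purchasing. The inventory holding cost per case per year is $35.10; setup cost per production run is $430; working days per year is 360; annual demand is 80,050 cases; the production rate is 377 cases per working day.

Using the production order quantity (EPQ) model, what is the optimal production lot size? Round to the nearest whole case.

2,187 cases

d = 80,050/360 = 222.3611 cases/day;  effective holding cost H(1 − d/p) = 35.1·(1 − 222.3611/377) = 14.39741
Q* = √(2DS / H_eff) = √(2·80,050·430 / 14.39741) ≈ 2,186.69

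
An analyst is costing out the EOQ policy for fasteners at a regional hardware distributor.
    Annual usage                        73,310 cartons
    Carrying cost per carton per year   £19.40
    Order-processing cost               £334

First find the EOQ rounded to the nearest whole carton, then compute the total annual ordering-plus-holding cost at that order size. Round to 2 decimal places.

Q* = √(2·D·S / H) = √(2·73,310·334 / 19.4) = √2,524,282.5 ≈ 1,588.80 → Q = 1,589 cartons
Orders/yr = 73,310/1,589 = 46.136; ordering cost = 46.136 × £334 = £15,409.40
Average inventory = 1,589/2 = 794.5; holding cost = 794.5 × £19.4 = £15,413.30
Total = £15,409.40 + £15,413.30 = £30,822.70

£30,822.70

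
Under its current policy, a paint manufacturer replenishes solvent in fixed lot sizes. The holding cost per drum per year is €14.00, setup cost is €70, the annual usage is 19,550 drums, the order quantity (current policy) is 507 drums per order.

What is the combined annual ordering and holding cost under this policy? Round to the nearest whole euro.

€6,248

Orders/yr = 19,550/507 = 38.560; ordering cost = 38.560 × €70 = €2,699.21
Average inventory = 507/2 = 253.5; holding cost = 253.5 × €14 = €3,549.00
Total = €2,699.21 + €3,549.00 = €6,248.21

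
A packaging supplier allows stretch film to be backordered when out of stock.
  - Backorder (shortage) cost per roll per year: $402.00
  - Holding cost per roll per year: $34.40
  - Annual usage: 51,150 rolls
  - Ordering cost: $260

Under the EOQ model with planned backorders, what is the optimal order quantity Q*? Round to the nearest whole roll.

Q* = √(2DS/H) · √((H + b)/b)
   = √(2 × 51,150 × 260 / 34.4) · √((34.4 + 402) / 402)
   = 879.317 × 1.0419 ≈ 916.17

916 rolls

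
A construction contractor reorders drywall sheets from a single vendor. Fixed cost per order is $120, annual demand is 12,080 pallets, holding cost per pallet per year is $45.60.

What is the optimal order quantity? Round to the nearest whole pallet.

Q* = √(2·D·S / H) = √(2·12,080·120 / 45.6) = √63,578.9 ≈ 252.15

252 pallets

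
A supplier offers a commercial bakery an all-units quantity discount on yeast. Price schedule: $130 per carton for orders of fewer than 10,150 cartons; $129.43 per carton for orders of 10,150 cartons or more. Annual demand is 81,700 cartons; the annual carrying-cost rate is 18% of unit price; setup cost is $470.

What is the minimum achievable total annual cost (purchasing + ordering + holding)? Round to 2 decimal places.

H₁ = 18%×$130 = $23.4000;  H₂ = 18%×$129.43 = $23.2974
EOQ₁ = √(2×81,700×470/23.4000) = 1,811.62  (< 10,150, feasible at tier 1)
EOQ₂ = √(2×81,700×470/23.2974) = 1,815.60  (< 10,150 → use Q = 10,150 at tier-2 price)
TC(tier 1 (EOQ₁), Q≈1,811.6) = $10,663,391.90
TC(tier 2, Q≈10,150.0) = $10,696,448.46
Minimum at tier 1 (EOQ₁): $10,663,391.90

$10,663,391.90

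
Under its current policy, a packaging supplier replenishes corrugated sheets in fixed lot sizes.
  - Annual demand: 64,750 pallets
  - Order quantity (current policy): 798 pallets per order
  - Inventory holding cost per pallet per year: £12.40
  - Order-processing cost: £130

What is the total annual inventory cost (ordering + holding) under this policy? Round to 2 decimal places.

Ordering: D/Q × S = 64,750/798 × £130 = £10,548.25
Holding:  Q/2 × H = 798/2 × £12.4 = £4,947.60
Total = £10,548.25 + £4,947.60 = £15,495.85

£15,495.85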